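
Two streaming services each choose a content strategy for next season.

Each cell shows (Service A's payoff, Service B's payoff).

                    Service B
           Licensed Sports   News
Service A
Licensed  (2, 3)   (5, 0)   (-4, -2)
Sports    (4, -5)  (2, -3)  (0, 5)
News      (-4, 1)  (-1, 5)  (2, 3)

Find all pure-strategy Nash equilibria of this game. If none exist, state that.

(Licensed, Licensed): Service A can switch to Sports (2 → 4). Not NE.
(Licensed, Sports): Service B can switch to Licensed (0 → 3). Not NE.
(Licensed, News): Service A can switch to Sports (-4 → 0). Not NE.
(Sports, Licensed): Service B can switch to Sports (-5 → -3). Not NE.
(Sports, Sports): Service A can switch to Licensed (2 → 5). Not NE.
(Sports, News): Service A can switch to News (0 → 2). Not NE.
(News, Licensed): Service A can switch to Licensed (-4 → 2). Not NE.
(News, Sports): Service A can switch to Licensed (-1 → 5). Not NE.
(News, News): Service B can switch to Sports (3 → 5). Not NE.

No pure-strategy Nash equilibrium.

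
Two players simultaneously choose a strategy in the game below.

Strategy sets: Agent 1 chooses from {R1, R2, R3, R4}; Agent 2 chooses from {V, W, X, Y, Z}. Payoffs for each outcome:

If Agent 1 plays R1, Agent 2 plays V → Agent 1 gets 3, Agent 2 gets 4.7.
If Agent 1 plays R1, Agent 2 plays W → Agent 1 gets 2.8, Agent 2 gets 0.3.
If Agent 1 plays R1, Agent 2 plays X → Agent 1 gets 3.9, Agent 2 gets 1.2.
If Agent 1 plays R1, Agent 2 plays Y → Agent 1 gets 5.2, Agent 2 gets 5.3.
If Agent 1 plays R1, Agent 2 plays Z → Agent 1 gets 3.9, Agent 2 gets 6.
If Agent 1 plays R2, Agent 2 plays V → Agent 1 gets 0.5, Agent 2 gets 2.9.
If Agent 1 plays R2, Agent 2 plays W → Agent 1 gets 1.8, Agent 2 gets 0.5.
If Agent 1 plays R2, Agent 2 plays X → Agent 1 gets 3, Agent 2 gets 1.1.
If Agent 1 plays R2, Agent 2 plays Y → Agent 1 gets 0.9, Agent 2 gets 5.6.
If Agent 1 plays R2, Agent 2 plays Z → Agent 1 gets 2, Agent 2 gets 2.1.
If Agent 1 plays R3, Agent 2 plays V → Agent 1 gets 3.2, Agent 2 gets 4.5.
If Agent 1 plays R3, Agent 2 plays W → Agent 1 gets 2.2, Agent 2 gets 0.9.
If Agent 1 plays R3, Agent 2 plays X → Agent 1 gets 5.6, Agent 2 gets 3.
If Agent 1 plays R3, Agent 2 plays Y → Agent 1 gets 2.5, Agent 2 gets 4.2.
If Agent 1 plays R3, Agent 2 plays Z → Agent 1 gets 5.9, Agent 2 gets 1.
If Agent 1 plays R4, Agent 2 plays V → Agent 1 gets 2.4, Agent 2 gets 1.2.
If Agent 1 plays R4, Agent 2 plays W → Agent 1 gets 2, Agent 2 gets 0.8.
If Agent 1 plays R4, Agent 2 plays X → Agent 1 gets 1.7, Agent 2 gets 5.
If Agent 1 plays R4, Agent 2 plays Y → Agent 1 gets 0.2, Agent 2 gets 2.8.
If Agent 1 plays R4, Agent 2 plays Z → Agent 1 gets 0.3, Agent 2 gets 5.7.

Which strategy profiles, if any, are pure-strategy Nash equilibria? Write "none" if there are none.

For each player, find the best response to each opponent profile; mutual best responses are the pure NE.
Agent 1 against V: payoffs 3, 0.5, 3.2, 2.4 → best response R3.
Agent 1 against W: payoffs 2.8, 1.8, 2.2, 2 → best response R1.
Agent 1 against X: payoffs 3.9, 3, 5.6, 1.7 → best response R3.
Agent 1 against Y: payoffs 5.2, 0.9, 2.5, 0.2 → best response R1.
Agent 1 against Z: payoffs 3.9, 2, 5.9, 0.3 → best response R3.
Agent 2 against R1: payoffs 4.7, 0.3, 1.2, 5.3, 6 → best response Z.
Agent 2 against R2: payoffs 2.9, 0.5, 1.1, 5.6, 2.1 → best response Y.
Agent 2 against R3: payoffs 4.5, 0.9, 3, 4.2, 1 → best response V.
Agent 2 against R4: payoffs 1.2, 0.8, 5, 2.8, 5.7 → best response Z.
Mutual best responses: (R3, V).

The unique pure-strategy Nash equilibrium is (R3, V).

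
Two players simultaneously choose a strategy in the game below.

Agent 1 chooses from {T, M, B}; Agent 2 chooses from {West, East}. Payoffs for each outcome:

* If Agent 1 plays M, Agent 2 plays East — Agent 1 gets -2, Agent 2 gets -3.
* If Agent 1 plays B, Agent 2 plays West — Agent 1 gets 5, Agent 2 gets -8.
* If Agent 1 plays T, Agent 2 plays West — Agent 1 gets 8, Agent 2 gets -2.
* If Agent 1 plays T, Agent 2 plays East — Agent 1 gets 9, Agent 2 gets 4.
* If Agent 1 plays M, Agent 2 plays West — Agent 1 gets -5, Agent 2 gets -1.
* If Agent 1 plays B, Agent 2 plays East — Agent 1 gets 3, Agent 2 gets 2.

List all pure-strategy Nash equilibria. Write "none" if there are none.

(T, East)

(T, West): Agent 2 can switch to East (-2 → 4). Not NE.
(T, East): Agent 1 gets 9, best alternative 3; Agent 2 gets 4, best alternative -2. No profitable deviation — NE.
(M, West): Agent 1 can switch to T (-5 → 8). Not NE.
(M, East): Agent 1 can switch to T (-2 → 9). Not NE.
(B, West): Agent 1 can switch to T (5 → 8). Not NE.
(B, East): Agent 1 can switch to T (3 → 9). Not NE.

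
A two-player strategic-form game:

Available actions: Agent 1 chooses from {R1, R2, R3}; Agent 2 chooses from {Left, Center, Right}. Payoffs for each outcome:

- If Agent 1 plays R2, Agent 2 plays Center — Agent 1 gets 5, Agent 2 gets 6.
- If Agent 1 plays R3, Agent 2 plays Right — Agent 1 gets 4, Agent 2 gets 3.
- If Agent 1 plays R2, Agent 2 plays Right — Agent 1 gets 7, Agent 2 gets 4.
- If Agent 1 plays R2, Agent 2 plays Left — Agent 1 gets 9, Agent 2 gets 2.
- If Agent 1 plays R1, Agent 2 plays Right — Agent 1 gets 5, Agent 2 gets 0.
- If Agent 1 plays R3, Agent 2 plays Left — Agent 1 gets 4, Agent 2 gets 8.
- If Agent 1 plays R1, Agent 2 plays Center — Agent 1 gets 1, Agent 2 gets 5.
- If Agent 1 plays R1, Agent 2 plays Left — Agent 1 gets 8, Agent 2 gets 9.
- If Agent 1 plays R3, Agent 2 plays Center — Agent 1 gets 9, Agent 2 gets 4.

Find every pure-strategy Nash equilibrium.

Check each profile: it is a Nash equilibrium iff no player can strictly gain by switching unilaterally.
(R1, Left): Agent 1 can switch to R2 (8 → 9). Not NE.
(R1, Center): Agent 1 can switch to R2 (1 → 5). Not NE.
(R1, Right): Agent 1 can switch to R2 (5 → 7). Not NE.
(R2, Left): Agent 2 can switch to Center (2 → 6). Not NE.
(R2, Center): Agent 1 can switch to R3 (5 → 9). Not NE.
(R2, Right): Agent 2 can switch to Center (4 → 6). Not NE.
(R3, Left): Agent 1 can switch to R1 (4 → 8). Not NE.
(R3, Center): Agent 2 can switch to Left (4 → 8). Not NE.
(R3, Right): Agent 1 can switch to R1 (4 → 5). Not NE.

There is no pure-strategy Nash equilibrium.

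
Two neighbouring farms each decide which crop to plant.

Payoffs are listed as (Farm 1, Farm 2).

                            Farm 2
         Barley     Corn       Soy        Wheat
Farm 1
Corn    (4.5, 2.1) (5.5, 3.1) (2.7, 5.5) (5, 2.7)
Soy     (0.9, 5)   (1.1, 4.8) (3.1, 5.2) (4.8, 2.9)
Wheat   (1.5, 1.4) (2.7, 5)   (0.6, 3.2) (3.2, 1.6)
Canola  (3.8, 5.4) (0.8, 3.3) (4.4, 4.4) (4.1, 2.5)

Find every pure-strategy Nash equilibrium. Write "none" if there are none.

This game has no pure Nash equilibrium.

(Corn, Barley): Farm 2 can switch to Corn (2.1 → 3.1). Not NE.
(Corn, Corn): Farm 2 can switch to Soy (3.1 → 5.5). Not NE.
(Corn, Soy): Farm 1 can switch to Soy (2.7 → 3.1). Not NE.
(Corn, Wheat): Farm 2 can switch to Corn (2.7 → 3.1). Not NE.
(Soy, Barley): Farm 1 can switch to Corn (0.9 → 4.5). Not NE.
(Soy, Corn): Farm 1 can switch to Corn (1.1 → 5.5). Not NE.
(Soy, Soy): Farm 1 can switch to Canola (3.1 → 4.4). Not NE.
(Soy, Wheat): Farm 1 can switch to Corn (4.8 → 5). Not NE.
(Wheat, Barley): Farm 1 can switch to Corn (1.5 → 4.5). Not NE.
(Wheat, Corn): Farm 1 can switch to Corn (2.7 → 5.5). Not NE.
(Wheat, Soy): Farm 1 can switch to Corn (0.6 → 2.7). Not NE.
(Wheat, Wheat): Farm 1 can switch to Corn (3.2 → 5). Not NE.
(The remaining 4 profiles each have a profitable deviation by the same check.)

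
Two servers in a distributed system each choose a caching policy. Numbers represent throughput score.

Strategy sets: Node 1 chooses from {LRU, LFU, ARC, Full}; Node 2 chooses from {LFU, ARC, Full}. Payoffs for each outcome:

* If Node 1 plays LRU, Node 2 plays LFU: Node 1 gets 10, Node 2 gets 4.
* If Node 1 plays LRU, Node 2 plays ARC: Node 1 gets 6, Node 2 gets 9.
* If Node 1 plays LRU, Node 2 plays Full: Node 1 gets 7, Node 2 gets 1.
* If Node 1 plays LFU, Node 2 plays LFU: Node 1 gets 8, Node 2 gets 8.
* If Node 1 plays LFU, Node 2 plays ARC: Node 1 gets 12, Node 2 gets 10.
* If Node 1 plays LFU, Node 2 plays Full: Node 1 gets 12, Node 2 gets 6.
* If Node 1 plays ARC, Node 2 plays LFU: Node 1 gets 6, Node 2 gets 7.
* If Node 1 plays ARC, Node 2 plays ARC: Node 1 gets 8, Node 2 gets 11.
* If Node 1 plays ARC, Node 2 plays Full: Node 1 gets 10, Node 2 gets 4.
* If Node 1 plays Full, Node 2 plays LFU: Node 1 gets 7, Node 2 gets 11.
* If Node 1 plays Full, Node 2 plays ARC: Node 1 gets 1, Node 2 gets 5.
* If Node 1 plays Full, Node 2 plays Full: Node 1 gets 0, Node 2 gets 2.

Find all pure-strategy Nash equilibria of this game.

Pure NE: (LFU, ARC)

(LRU, LFU): Node 2 can switch to ARC (4 → 9). Not NE.
(LRU, ARC): Node 1 can switch to LFU (6 → 12). Not NE.
(LRU, Full): Node 1 can switch to LFU (7 → 12). Not NE.
(LFU, LFU): Node 1 can switch to LRU (8 → 10). Not NE.
(LFU, ARC): Node 1 gets 12, best alternative 8; Node 2 gets 10, best alternative 8. No profitable deviation — NE.
(LFU, Full): Node 2 can switch to LFU (6 → 8). Not NE.
(ARC, LFU): Node 1 can switch to LRU (6 → 10). Not NE.
(ARC, ARC): Node 1 can switch to LFU (8 → 12). Not NE.
(ARC, Full): Node 1 can switch to LFU (10 → 12). Not NE.
(Full, LFU): Node 1 can switch to LRU (7 → 10). Not NE.
(Full, ARC): Node 1 can switch to LRU (1 → 6). Not NE.
(Full, Full): Node 1 can switch to LRU (0 → 7). Not NE.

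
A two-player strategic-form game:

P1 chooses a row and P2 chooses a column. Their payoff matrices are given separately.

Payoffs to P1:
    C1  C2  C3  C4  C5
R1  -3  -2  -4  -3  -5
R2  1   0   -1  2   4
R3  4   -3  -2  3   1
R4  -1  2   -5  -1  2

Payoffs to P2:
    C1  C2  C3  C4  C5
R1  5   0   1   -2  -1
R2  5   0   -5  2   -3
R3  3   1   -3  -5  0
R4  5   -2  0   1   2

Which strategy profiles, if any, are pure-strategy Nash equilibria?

Mark each player's best response to every combination of opponents' strategies; a profile where every player is best-responding is a pure Nash equilibrium.
P1 against C1: payoffs -3, 1, 4, -1 → best response R3.
P1 against C2: payoffs -2, 0, -3, 2 → best response R4.
P1 against C3: payoffs -4, -1, -2, -5 → best response R2.
P1 against C4: payoffs -3, 2, 3, -1 → best response R3.
P1 against C5: payoffs -5, 4, 1, 2 → best response R2.
P2 against R1: payoffs 5, 0, 1, -2, -1 → best response C1.
P2 against R2: payoffs 5, 0, -5, 2, -3 → best response C1.
P2 against R3: payoffs 3, 1, -3, -5, 0 → best response C1.
P2 against R4: payoffs 5, -2, 0, 1, 2 → best response C1.
Mutual best responses: (R3, C1).

Pure NE: (R3, C1)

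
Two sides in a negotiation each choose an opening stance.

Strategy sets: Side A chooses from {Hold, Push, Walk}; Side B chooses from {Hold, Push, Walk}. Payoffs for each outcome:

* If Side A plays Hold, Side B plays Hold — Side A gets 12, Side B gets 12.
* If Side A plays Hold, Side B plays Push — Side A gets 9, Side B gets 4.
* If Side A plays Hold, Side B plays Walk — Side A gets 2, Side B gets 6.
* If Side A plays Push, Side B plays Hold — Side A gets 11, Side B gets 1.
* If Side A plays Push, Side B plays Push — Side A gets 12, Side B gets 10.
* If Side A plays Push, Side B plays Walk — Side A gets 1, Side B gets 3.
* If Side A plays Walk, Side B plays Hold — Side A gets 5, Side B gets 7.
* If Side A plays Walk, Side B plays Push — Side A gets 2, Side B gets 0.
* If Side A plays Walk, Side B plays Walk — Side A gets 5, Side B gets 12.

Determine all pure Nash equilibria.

(Hold, Hold): Side A gets 12, best alternative 11; Side B gets 12, best alternative 6. No profitable deviation — NE.
(Hold, Push): Side A can switch to Push (9 → 12). Not NE.
(Hold, Walk): Side A can switch to Walk (2 → 5). Not NE.
(Push, Hold): Side A can switch to Hold (11 → 12). Not NE.
(Push, Push): Side A gets 12, best alternative 9; Side B gets 10, best alternative 3. No profitable deviation — NE.
(Push, Walk): Side A can switch to Hold (1 → 2). Not NE.
(Walk, Hold): Side A can switch to Hold (5 → 12). Not NE.
(Walk, Push): Side A can switch to Hold (2 → 9). Not NE.
(Walk, Walk): Side A gets 5, best alternative 2; Side B gets 12, best alternative 7. No profitable deviation — NE.

Pure-strategy Nash equilibria: (Hold, Hold); (Push, Push); (Walk, Walk)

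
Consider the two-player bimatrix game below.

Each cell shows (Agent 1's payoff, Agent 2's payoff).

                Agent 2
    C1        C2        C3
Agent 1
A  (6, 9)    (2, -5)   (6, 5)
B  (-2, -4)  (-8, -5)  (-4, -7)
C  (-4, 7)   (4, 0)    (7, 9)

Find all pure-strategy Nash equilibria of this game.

Pure-strategy Nash equilibria: (A, C1) and (C, C3)

(A, C1): Agent 1 gets 6, best alternative -2; Agent 2 gets 9, best alternative 5. No profitable deviation — NE.
(A, C2): Agent 1 can switch to C (2 → 4). Not NE.
(A, C3): Agent 1 can switch to C (6 → 7). Not NE.
(B, C1): Agent 1 can switch to A (-2 → 6). Not NE.
(B, C2): Agent 1 can switch to A (-8 → 2). Not NE.
(B, C3): Agent 1 can switch to A (-4 → 6). Not NE.
(C, C1): Agent 1 can switch to A (-4 → 6). Not NE.
(C, C3): Agent 1 gets 7, best alternative 6; Agent 2 gets 9, best alternative 7. No profitable deviation — NE.
(The remaining 1 profile has a profitable deviation by the same check.)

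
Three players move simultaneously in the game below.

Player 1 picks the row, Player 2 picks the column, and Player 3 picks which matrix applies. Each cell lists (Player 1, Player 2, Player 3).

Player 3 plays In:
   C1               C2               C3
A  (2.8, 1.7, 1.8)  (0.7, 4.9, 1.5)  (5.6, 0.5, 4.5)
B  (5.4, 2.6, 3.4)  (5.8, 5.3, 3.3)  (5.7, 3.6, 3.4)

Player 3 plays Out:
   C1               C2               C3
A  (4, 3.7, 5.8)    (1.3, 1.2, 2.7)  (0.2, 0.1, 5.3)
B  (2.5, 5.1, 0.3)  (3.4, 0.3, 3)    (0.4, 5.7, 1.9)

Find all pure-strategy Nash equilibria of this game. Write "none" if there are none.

(A, C1, Out) and (B, C2, In)

Player 1 against (C1, In): payoffs 2.8, 5.4 → best response B.
Player 1 against (C1, Out): payoffs 4, 2.5 → best response A.
Player 1 against (C2, In): payoffs 0.7, 5.8 → best response B.
Player 1 against (C2, Out): payoffs 1.3, 3.4 → best response B.
Player 1 against (C3, In): payoffs 5.6, 5.7 → best response B.
Player 1 against (C3, Out): payoffs 0.2, 0.4 → best response B.
Player 2 against (A, In): payoffs 1.7, 4.9, 0.5 → best response C2.
Player 2 against (A, Out): payoffs 3.7, 1.2, 0.1 → best response C1.
Player 2 against (B, In): payoffs 2.6, 5.3, 3.6 → best response C2.
Player 2 against (B, Out): payoffs 5.1, 0.3, 5.7 → best response C3.
Player 3 against (A, C1): payoffs 1.8, 5.8 → best response Out.
Player 3 against (A, C2): payoffs 1.5, 2.7 → best response Out.
Player 3 against (A, C3): payoffs 4.5, 5.3 → best response Out.
Player 3 against (B, C1): payoffs 3.4, 0.3 → best response In.
Player 3 against (B, C2): payoffs 3.3, 3 → best response In.
Player 3 against (B, C3): payoffs 3.4, 1.9 → best response In.
Mutual best responses: (A, C1, Out); (B, C2, In).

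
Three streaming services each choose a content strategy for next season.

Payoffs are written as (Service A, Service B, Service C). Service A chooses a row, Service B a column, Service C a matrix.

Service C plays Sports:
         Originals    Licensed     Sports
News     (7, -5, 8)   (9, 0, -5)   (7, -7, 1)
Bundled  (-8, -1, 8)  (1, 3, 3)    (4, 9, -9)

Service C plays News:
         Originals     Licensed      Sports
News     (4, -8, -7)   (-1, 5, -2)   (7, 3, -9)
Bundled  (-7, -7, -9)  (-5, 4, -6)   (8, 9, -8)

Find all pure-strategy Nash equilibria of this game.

The pure Nash equilibria are (News, Licensed, News); (Bundled, Sports, News).

Check each profile: it is a Nash equilibrium iff no player can strictly gain by switching unilaterally.
(News, Originals, Sports): Service B can switch to Licensed (-5 → 0). Not NE.
(News, Originals, News): Service B can switch to Licensed (-8 → 5). Not NE.
(News, Licensed, Sports): Service C can switch to News (-5 → -2). Not NE.
(News, Licensed, News): Service A gets -1, best alternative -5; Service B gets 5, best alternative 3; Service C gets -2, best alternative -5. No profitable deviation — NE.
(News, Sports, Sports): Service B can switch to Originals (-7 → -5). Not NE.
(News, Sports, News): Service A can switch to Bundled (7 → 8). Not NE.
(Bundled, Originals, Sports): Service A can switch to News (-8 → 7). Not NE.
(Bundled, Originals, News): Service A can switch to News (-7 → 4). Not NE.
(Bundled, Licensed, Sports): Service A can switch to News (1 → 9). Not NE.
(Bundled, Sports, News): Service A gets 8, best alternative 7; Service B gets 9, best alternative 4; Service C gets -8, best alternative -9. No profitable deviation — NE.
(The remaining 2 profiles each have a profitable deviation by the same check.)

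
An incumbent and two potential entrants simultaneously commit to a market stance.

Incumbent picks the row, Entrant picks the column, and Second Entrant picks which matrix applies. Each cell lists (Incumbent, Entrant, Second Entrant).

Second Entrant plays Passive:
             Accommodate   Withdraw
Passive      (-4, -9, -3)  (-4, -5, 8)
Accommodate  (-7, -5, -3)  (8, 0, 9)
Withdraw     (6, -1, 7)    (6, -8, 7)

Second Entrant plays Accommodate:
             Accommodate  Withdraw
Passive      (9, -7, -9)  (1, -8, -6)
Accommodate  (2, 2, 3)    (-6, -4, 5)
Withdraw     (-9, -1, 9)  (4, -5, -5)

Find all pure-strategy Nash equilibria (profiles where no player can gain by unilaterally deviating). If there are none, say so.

(Accommodate, Withdraw, Passive)

Incumbent against (Accommodate, Passive): payoffs -4, -7, 6 → best response Withdraw.
Incumbent against (Accommodate, Accommodate): payoffs 9, 2, -9 → best response Passive.
Incumbent against (Withdraw, Passive): payoffs -4, 8, 6 → best response Accommodate.
Incumbent against (Withdraw, Accommodate): payoffs 1, -6, 4 → best response Withdraw.
Entrant against (Passive, Passive): payoffs -9, -5 → best response Withdraw.
Entrant against (Passive, Accommodate): payoffs -7, -8 → best response Accommodate.
Entrant against (Accommodate, Passive): payoffs -5, 0 → best response Withdraw.
Entrant against (Accommodate, Accommodate): payoffs 2, -4 → best response Accommodate.
Entrant against (Withdraw, Passive): payoffs -1, -8 → best response Accommodate.
Entrant against (Withdraw, Accommodate): payoffs -1, -5 → best response Accommodate.
Second Entrant against (Passive, Accommodate): payoffs -3, -9 → best response Passive.
Second Entrant against (Passive, Withdraw): payoffs 8, -6 → best response Passive.
Second Entrant against (Accommodate, Accommodate): payoffs -3, 3 → best response Accommodate.
Second Entrant against (Accommodate, Withdraw): payoffs 9, 5 → best response Passive.
Second Entrant against (Withdraw, Accommodate): payoffs 7, 9 → best response Accommodate.
Second Entrant against (Withdraw, Withdraw): payoffs 7, -5 → best response Passive.
Mutual best responses: (Accommodate, Withdraw, Passive).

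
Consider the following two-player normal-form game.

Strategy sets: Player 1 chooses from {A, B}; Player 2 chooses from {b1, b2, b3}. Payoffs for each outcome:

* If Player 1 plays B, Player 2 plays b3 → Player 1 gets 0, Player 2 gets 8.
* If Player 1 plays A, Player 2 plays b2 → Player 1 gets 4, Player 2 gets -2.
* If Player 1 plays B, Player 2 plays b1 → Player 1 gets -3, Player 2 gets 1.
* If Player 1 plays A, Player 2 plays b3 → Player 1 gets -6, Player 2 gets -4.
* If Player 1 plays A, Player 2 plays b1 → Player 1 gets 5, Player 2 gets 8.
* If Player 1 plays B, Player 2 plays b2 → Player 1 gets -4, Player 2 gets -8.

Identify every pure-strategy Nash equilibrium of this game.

(A, b1): Player 1 gets 5, best alternative -3; Player 2 gets 8, best alternative -2. No profitable deviation — NE.
(A, b2): Player 2 can switch to b1 (-2 → 8). Not NE.
(A, b3): Player 1 can switch to B (-6 → 0). Not NE.
(B, b1): Player 1 can switch to A (-3 → 5). Not NE.
(B, b2): Player 1 can switch to A (-4 → 4). Not NE.
(B, b3): Player 1 gets 0, best alternative -6; Player 2 gets 8, best alternative 1. No profitable deviation — NE.

(A, b1) and (B, b3)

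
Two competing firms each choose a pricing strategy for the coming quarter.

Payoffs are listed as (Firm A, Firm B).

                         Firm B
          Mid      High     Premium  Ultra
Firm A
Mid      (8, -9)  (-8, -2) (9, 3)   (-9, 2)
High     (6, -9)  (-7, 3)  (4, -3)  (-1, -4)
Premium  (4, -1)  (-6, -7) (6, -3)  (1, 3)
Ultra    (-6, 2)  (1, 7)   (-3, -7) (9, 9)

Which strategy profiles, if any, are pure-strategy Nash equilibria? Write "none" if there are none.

Firm A against Mid: payoffs 8, 6, 4, -6 → best response Mid.
Firm A against High: payoffs -8, -7, -6, 1 → best response Ultra.
Firm A against Premium: payoffs 9, 4, 6, -3 → best response Mid.
Firm A against Ultra: payoffs -9, -1, 1, 9 → best response Ultra.
Firm B against Mid: payoffs -9, -2, 3, 2 → best response Premium.
Firm B against High: payoffs -9, 3, -3, -4 → best response High.
Firm B against Premium: payoffs -1, -7, -3, 3 → best response Ultra.
Firm B against Ultra: payoffs 2, 7, -7, 9 → best response Ultra.
Mutual best responses: (Mid, Premium); (Ultra, Ultra).

(Mid, Premium) and (Ultra, Ultra)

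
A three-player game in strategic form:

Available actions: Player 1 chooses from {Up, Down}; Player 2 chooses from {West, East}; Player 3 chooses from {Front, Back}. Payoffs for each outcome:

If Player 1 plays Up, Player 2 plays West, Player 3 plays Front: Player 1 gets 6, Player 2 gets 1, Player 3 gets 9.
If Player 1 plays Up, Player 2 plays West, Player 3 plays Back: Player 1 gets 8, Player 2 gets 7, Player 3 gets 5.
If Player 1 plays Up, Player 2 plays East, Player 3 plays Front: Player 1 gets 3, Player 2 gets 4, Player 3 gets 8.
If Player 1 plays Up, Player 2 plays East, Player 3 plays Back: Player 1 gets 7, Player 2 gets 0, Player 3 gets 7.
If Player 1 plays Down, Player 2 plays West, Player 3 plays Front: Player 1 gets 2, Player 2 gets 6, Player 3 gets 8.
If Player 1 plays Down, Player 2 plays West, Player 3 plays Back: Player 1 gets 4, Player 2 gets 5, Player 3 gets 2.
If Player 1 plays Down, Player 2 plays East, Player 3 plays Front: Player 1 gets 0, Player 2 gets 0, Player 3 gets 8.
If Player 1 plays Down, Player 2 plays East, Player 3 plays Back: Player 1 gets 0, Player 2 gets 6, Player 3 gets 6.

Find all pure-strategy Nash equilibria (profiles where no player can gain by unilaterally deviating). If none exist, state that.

Player 1 against (West, Front): payoffs 6, 2 → best response Up.
Player 1 against (West, Back): payoffs 8, 4 → best response Up.
Player 1 against (East, Front): payoffs 3, 0 → best response Up.
Player 1 against (East, Back): payoffs 7, 0 → best response Up.
Player 2 against (Up, Front): payoffs 1, 4 → best response East.
Player 2 against (Up, Back): payoffs 7, 0 → best response West.
Player 2 against (Down, Front): payoffs 6, 0 → best response West.
Player 2 against (Down, Back): payoffs 5, 6 → best response East.
Player 3 against (Up, West): payoffs 9, 5 → best response Front.
Player 3 against (Up, East): payoffs 8, 7 → best response Front.
Player 3 against (Down, West): payoffs 8, 2 → best response Front.
Player 3 against (Down, East): payoffs 8, 6 → best response Front.
Mutual best responses: (Up, East, Front).

Pure NE: (Up, East, Front)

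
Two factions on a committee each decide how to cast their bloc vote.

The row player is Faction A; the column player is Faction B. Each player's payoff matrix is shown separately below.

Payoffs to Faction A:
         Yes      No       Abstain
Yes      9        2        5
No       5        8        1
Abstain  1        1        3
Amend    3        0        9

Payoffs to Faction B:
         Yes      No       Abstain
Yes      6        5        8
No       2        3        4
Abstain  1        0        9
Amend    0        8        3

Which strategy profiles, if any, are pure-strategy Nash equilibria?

For each player, find the best response to each opponent profile; mutual best responses are the pure NE.
Faction A against Yes: payoffs 9, 5, 1, 3 → best response Yes.
Faction A against No: payoffs 2, 8, 1, 0 → best response No.
Faction A against Abstain: payoffs 5, 1, 3, 9 → best response Amend.
Faction B against Yes: payoffs 6, 5, 8 → best response Abstain.
Faction B against No: payoffs 2, 3, 4 → best response Abstain.
Faction B against Abstain: payoffs 1, 0, 9 → best response Abstain.
Faction B against Amend: payoffs 0, 8, 3 → best response No.
No profile is a mutual best response for all players.

There is no pure-strategy Nash equilibrium.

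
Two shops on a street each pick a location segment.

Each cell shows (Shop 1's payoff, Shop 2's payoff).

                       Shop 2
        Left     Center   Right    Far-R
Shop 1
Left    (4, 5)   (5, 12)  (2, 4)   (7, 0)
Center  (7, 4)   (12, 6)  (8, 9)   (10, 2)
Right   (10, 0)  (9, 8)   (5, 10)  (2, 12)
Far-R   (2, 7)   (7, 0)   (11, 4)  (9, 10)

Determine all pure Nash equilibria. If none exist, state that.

For each player, find the best response to each opponent profile; mutual best responses are the pure NE.
Shop 1 against Left: payoffs 4, 7, 10, 2 → best response Right.
Shop 1 against Center: payoffs 5, 12, 9, 7 → best response Center.
Shop 1 against Right: payoffs 2, 8, 5, 11 → best response Far-R.
Shop 1 against Far-R: payoffs 7, 10, 2, 9 → best response Center.
Shop 2 against Left: payoffs 5, 12, 4, 0 → best response Center.
Shop 2 against Center: payoffs 4, 6, 9, 2 → best response Right.
Shop 2 against Right: payoffs 0, 8, 10, 12 → best response Far-R.
Shop 2 against Far-R: payoffs 7, 0, 4, 10 → best response Far-R.
No profile is a mutual best response for all players.

There is no pure-strategy Nash equilibrium.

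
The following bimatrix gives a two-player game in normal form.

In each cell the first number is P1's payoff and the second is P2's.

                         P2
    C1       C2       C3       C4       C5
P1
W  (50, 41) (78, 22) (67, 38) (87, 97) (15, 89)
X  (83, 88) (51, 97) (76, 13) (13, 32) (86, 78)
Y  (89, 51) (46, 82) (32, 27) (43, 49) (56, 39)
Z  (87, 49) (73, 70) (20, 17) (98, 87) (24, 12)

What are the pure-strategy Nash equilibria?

Pure NE: (Z, C4)

Mark each player's best response to every combination of opponents' strategies; a profile where every player is best-responding is a pure Nash equilibrium.
P1 against C1: payoffs 50, 83, 89, 87 → best response Y.
P1 against C2: payoffs 78, 51, 46, 73 → best response W.
P1 against C3: payoffs 67, 76, 32, 20 → best response X.
P1 against C4: payoffs 87, 13, 43, 98 → best response Z.
P1 against C5: payoffs 15, 86, 56, 24 → best response X.
P2 against W: payoffs 41, 22, 38, 97, 89 → best response C4.
P2 against X: payoffs 88, 97, 13, 32, 78 → best response C2.
P2 against Y: payoffs 51, 82, 27, 49, 39 → best response C2.
P2 against Z: payoffs 49, 70, 17, 87, 12 → best response C4.
Mutual best responses: (Z, C4).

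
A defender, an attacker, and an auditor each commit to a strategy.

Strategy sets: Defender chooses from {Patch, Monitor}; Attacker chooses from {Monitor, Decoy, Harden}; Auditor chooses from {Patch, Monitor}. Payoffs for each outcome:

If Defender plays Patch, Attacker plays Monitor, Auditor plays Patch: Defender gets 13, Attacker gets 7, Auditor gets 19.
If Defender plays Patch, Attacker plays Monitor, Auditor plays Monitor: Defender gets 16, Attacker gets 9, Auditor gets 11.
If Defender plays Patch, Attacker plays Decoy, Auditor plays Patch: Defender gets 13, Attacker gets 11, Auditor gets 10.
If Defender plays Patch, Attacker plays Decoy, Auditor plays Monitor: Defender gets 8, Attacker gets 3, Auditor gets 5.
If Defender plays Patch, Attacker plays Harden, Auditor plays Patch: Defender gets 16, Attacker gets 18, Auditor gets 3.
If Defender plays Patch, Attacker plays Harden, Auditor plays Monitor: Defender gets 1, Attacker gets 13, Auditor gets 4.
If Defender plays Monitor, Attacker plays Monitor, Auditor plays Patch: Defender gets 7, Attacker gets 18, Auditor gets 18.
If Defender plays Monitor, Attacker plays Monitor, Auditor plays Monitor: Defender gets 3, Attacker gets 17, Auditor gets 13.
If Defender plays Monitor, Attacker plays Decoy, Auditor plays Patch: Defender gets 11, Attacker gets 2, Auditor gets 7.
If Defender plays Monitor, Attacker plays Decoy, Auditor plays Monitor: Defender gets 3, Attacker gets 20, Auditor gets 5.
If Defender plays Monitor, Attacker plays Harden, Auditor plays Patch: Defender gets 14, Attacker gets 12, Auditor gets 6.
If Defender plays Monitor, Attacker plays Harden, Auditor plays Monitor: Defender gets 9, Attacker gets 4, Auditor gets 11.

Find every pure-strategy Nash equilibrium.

This game has no pure Nash equilibrium.

For each player, find the best response to each opponent profile; mutual best responses are the pure NE.
Defender against (Monitor, Patch): payoffs 13, 7 → best response Patch.
Defender against (Monitor, Monitor): payoffs 16, 3 → best response Patch.
Defender against (Decoy, Patch): payoffs 13, 11 → best response Patch.
Defender against (Decoy, Monitor): payoffs 8, 3 → best response Patch.
Defender against (Harden, Patch): payoffs 16, 14 → best response Patch.
Defender against (Harden, Monitor): payoffs 1, 9 → best response Monitor.
Attacker against (Patch, Patch): payoffs 7, 11, 18 → best response Harden.
Attacker against (Patch, Monitor): payoffs 9, 3, 13 → best response Harden.
Attacker against (Monitor, Patch): payoffs 18, 2, 12 → best response Monitor.
Attacker against (Monitor, Monitor): payoffs 17, 20, 4 → best response Decoy.
Auditor against (Patch, Monitor): payoffs 19, 11 → best response Patch.
Auditor against (Patch, Decoy): payoffs 10, 5 → best response Patch.
Auditor against (Patch, Harden): payoffs 3, 4 → best response Monitor.
Auditor against (Monitor, Monitor): payoffs 18, 13 → best response Patch.
Auditor against (Monitor, Decoy): payoffs 7, 5 → best response Patch.
Auditor against (Monitor, Harden): payoffs 6, 11 → best response Monitor.
No profile is a mutual best response for all players.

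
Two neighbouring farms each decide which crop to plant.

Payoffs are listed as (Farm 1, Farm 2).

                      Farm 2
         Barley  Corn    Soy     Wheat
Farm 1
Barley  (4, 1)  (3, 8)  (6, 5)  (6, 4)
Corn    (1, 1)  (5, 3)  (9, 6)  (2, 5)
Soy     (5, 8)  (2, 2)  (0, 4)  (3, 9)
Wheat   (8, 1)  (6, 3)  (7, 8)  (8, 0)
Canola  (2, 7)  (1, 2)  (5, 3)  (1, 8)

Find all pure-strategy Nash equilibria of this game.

The unique pure-strategy Nash equilibrium is (Corn, Soy).

Farm 1 against Barley: payoffs 4, 1, 5, 8, 2 → best response Wheat.
Farm 1 against Corn: payoffs 3, 5, 2, 6, 1 → best response Wheat.
Farm 1 against Soy: payoffs 6, 9, 0, 7, 5 → best response Corn.
Farm 1 against Wheat: payoffs 6, 2, 3, 8, 1 → best response Wheat.
Farm 2 against Barley: payoffs 1, 8, 5, 4 → best response Corn.
Farm 2 against Corn: payoffs 1, 3, 6, 5 → best response Soy.
Farm 2 against Soy: payoffs 8, 2, 4, 9 → best response Wheat.
Farm 2 against Wheat: payoffs 1, 3, 8, 0 → best response Soy.
Farm 2 against Canola: payoffs 7, 2, 3, 8 → best response Wheat.
Mutual best responses: (Corn, Soy).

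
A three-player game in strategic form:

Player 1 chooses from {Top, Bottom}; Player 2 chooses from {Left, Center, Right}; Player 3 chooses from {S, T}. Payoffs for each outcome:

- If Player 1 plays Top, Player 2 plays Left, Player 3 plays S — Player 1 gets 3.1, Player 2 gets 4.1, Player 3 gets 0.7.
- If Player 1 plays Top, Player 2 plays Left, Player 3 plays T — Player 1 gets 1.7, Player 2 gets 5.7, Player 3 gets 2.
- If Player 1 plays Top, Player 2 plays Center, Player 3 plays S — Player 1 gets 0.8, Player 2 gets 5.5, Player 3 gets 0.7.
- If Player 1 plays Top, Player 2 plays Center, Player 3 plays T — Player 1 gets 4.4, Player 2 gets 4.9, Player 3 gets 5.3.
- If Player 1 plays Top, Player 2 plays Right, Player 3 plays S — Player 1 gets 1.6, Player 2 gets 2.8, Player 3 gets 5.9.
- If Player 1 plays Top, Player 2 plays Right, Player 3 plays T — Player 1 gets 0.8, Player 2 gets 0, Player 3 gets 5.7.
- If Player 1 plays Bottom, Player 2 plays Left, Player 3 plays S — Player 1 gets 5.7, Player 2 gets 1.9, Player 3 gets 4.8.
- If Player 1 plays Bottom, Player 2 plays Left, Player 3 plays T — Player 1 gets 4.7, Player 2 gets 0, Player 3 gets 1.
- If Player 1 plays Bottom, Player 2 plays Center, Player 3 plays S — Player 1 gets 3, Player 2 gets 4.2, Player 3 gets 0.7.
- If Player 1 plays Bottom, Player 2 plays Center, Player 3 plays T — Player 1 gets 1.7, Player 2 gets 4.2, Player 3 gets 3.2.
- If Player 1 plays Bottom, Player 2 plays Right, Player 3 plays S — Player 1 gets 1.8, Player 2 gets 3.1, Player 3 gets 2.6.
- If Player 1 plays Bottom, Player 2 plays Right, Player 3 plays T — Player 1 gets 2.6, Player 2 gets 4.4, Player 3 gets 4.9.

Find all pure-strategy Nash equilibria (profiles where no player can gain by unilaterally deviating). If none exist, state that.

Player 1 against (Left, S): payoffs 3.1, 5.7 → best response Bottom.
Player 1 against (Left, T): payoffs 1.7, 4.7 → best response Bottom.
Player 1 against (Center, S): payoffs 0.8, 3 → best response Bottom.
Player 1 against (Center, T): payoffs 4.4, 1.7 → best response Top.
Player 1 against (Right, S): payoffs 1.6, 1.8 → best response Bottom.
Player 1 against (Right, T): payoffs 0.8, 2.6 → best response Bottom.
Player 2 against (Top, S): payoffs 4.1, 5.5, 2.8 → best response Center.
Player 2 against (Top, T): payoffs 5.7, 4.9, 0 → best response Left.
Player 2 against (Bottom, S): payoffs 1.9, 4.2, 3.1 → best response Center.
Player 2 against (Bottom, T): payoffs 0, 4.2, 4.4 → best response Right.
Player 3 against (Top, Left): payoffs 0.7, 2 → best response T.
Player 3 against (Top, Center): payoffs 0.7, 5.3 → best response T.
Player 3 against (Top, Right): payoffs 5.9, 5.7 → best response S.
Player 3 against (Bottom, Left): payoffs 4.8, 1 → best response S.
Player 3 against (Bottom, Center): payoffs 0.7, 3.2 → best response T.
Player 3 against (Bottom, Right): payoffs 2.6, 4.9 → best response T.
Mutual best responses: (Bottom, Right, T).

(Bottom, Right, T)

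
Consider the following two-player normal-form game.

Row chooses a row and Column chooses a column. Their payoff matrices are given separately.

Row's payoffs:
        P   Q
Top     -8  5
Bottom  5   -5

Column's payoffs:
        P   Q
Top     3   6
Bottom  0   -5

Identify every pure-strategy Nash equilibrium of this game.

Row against P: payoffs -8, 5 → best response Bottom.
Row against Q: payoffs 5, -5 → best response Top.
Column against Top: payoffs 3, 6 → best response Q.
Column against Bottom: payoffs 0, -5 → best response P.
Mutual best responses: (Top, Q); (Bottom, P).

The pure Nash equilibria are (Top, Q), (Bottom, P).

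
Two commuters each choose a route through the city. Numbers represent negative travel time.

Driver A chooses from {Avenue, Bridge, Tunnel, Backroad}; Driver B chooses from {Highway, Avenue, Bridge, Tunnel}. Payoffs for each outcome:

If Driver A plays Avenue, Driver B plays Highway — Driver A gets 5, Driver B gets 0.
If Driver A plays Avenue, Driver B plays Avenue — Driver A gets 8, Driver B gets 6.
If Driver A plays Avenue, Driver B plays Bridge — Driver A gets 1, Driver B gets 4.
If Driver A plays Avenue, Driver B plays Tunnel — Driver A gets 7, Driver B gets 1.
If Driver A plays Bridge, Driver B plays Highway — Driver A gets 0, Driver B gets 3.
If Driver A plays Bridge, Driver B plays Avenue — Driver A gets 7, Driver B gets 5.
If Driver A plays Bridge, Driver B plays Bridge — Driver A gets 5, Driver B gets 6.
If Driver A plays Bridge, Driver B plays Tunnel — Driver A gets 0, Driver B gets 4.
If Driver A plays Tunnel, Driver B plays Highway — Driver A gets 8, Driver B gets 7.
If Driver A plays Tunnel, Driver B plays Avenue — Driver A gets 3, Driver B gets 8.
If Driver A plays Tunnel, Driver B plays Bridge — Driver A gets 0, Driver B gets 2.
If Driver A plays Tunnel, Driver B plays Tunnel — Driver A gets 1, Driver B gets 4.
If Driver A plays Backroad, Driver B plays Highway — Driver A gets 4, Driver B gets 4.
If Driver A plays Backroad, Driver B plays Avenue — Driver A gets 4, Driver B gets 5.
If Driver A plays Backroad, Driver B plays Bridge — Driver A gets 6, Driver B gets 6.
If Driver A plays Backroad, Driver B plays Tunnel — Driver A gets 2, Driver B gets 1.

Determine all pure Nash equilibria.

Check each profile: it is a Nash equilibrium iff no player can strictly gain by switching unilaterally.
(Avenue, Highway): Driver A can switch to Tunnel (5 → 8). Not NE.
(Avenue, Avenue): Driver A gets 8, best alternative 7; Driver B gets 6, best alternative 4. No profitable deviation — NE.
(Avenue, Bridge): Driver A can switch to Bridge (1 → 5). Not NE.
(Avenue, Tunnel): Driver B can switch to Avenue (1 → 6). Not NE.
(Bridge, Highway): Driver A can switch to Avenue (0 → 5). Not NE.
(Bridge, Avenue): Driver A can switch to Avenue (7 → 8). Not NE.
(Bridge, Bridge): Driver A can switch to Backroad (5 → 6). Not NE.
(Bridge, Tunnel): Driver A can switch to Avenue (0 → 7). Not NE.
(Tunnel, Highway): Driver B can switch to Avenue (7 → 8). Not NE.
(Tunnel, Avenue): Driver A can switch to Avenue (3 → 8). Not NE.
(Tunnel, Bridge): Driver A can switch to Avenue (0 → 1). Not NE.
(Tunnel, Tunnel): Driver A can switch to Avenue (1 → 7). Not NE.
(Backroad, Highway): Driver A can switch to Avenue (4 → 5). Not NE.
(Backroad, Bridge): Driver A gets 6, best alternative 5; Driver B gets 6, best alternative 5. No profitable deviation — NE.
(The remaining 2 profiles each have a profitable deviation by the same check.)

(Avenue, Avenue); (Backroad, Bridge)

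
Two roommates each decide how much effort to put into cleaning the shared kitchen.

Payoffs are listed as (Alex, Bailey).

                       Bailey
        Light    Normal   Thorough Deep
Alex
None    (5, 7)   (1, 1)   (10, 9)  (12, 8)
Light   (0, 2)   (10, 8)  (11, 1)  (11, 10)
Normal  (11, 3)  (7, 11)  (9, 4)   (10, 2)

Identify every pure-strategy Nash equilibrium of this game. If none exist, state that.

(None, Light): Alex can switch to Normal (5 → 11). Not NE.
(None, Normal): Alex can switch to Light (1 → 10). Not NE.
(None, Thorough): Alex can switch to Light (10 → 11). Not NE.
(None, Deep): Bailey can switch to Thorough (8 → 9). Not NE.
(Light, Light): Alex can switch to None (0 → 5). Not NE.
(Light, Normal): Bailey can switch to Deep (8 → 10). Not NE.
(The remaining 6 profiles each have a profitable deviation by the same check.)

There is no pure-strategy Nash equilibrium.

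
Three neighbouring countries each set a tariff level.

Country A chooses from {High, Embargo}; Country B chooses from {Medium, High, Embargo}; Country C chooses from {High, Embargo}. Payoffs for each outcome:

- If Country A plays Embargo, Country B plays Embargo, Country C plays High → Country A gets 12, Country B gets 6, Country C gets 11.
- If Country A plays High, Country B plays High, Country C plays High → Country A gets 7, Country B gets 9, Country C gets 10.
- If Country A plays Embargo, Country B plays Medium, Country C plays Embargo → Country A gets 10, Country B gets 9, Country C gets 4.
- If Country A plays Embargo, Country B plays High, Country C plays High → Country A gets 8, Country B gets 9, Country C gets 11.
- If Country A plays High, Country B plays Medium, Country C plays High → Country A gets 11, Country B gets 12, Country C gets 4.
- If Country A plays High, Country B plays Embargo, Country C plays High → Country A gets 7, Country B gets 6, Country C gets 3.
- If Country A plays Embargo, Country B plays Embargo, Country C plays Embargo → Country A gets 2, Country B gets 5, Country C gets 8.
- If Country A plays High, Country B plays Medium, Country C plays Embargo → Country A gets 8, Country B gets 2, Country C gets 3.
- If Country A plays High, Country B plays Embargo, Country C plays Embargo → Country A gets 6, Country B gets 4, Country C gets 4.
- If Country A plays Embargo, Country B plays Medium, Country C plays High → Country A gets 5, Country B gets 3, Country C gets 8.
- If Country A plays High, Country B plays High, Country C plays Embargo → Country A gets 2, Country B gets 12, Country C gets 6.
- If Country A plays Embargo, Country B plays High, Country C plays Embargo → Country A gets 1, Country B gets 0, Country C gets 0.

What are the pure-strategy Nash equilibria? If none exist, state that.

(High, Medium, High): Country A gets 11, best alternative 5; Country B gets 12, best alternative 9; Country C gets 4, best alternative 3. No profitable deviation — NE.
(High, Medium, Embargo): Country A can switch to Embargo (8 → 10). Not NE.
(High, High, High): Country A can switch to Embargo (7 → 8). Not NE.
(High, High, Embargo): Country C can switch to High (6 → 10). Not NE.
(High, Embargo, High): Country A can switch to Embargo (7 → 12). Not NE.
(High, Embargo, Embargo): Country B can switch to High (4 → 12). Not NE.
(Embargo, Medium, High): Country A can switch to High (5 → 11). Not NE.
(Embargo, High, High): Country A gets 8, best alternative 7; Country B gets 9, best alternative 6; Country C gets 11, best alternative 0. No profitable deviation — NE.
(The remaining 4 profiles each have a profitable deviation by the same check.)

Pure-strategy Nash equilibria: (High, Medium, High); (Embargo, High, High)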